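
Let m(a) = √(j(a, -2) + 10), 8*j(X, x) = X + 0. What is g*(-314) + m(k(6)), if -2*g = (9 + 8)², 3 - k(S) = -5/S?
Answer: 45373 + √1509/12 ≈ 45376.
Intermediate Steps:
k(S) = 3 + 5/S (k(S) = 3 - (-5)/S = 3 + 5/S)
j(X, x) = X/8 (j(X, x) = (X + 0)/8 = X/8)
g = -289/2 (g = -(9 + 8)²/2 = -½*17² = -½*289 = -289/2 ≈ -144.50)
m(a) = √(10 + a/8) (m(a) = √(a/8 + 10) = √(10 + a/8))
g*(-314) + m(k(6)) = -289/2*(-314) + √(160 + 2*(3 + 5/6))/4 = 45373 + √(160 + 2*(3 + 5*(⅙)))/4 = 45373 + √(160 + 2*(3 + ⅚))/4 = 45373 + √(160 + 2*(23/6))/4 = 45373 + √(160 + 23/3)/4 = 45373 + √(503/3)/4 = 45373 + (√1509/3)/4 = 45373 + √1509/12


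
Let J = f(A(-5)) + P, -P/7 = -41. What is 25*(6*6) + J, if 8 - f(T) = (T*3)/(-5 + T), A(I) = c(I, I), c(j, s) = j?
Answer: 2387/2 ≈ 1193.5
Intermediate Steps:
A(I) = I
f(T) = 8 - 3*T/(-5 + T) (f(T) = 8 - T*3/(-5 + T) = 8 - 3*T/(-5 + T))
P = 287 (P = -7*(-41) = 287)
J = 587/2 (J = 5*(-8 - 5)/(-5 - 5) + 287 = 5*(-13)/(-10) + 287 = 5*(-⅒)*(-13) + 287 = 13/2 + 287 = 587/2 ≈ 293.50)
25*(6*6) + J = 25*(6*6) + 587/2 = 25*36 + 587/2 = 900 + 587/2 = 2387/2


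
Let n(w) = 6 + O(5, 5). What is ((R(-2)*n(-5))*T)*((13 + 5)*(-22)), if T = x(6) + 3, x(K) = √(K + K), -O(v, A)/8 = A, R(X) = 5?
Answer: 201960 + 134640*√3 ≈ 4.3516e+5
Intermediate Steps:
O(v, A) = -8*A
x(K) = √2*√K (x(K) = √(2*K) = √2*√K)
n(w) = -34 (n(w) = 6 - 8*5 = 6 - 40 = -34)
T = 3 + 2*√3 (T = √2*√6 + 3 = 2*√3 + 3 = 3 + 2*√3 ≈ 6.4641)
((R(-2)*n(-5))*T)*((13 + 5)*(-22)) = ((5*(-34))*(3 + 2*√3))*((13 + 5)*(-22)) = (-170*(3 + 2*√3))*(18*(-22)) = (-510 - 340*√3)*(-396) = 201960 + 134640*√3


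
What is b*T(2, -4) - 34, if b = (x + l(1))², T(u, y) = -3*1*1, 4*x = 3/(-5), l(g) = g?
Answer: -14467/400 ≈ -36.167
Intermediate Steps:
x = -3/20 (x = (3/(-5))/4 = (3*(-⅕))/4 = (¼)*(-⅗) = -3/20 ≈ -0.15000)
T(u, y) = -3 (T(u, y) = -3*1 = -3)
b = 289/400 (b = (-3/20 + 1)² = (17/20)² = 289/400 ≈ 0.72250)
b*T(2, -4) - 34 = (289/400)*(-3) - 34 = -867/400 - 34 = -14467/400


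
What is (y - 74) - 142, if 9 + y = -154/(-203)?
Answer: -6503/29 ≈ -224.24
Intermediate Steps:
y = -239/29 (y = -9 - 154/(-203) = -9 - 154*(-1/203) = -9 + 22/29 = -239/29 ≈ -8.2414)
(y - 74) - 142 = (-239/29 - 74) - 142 = -2385/29 - 142 = -6503/29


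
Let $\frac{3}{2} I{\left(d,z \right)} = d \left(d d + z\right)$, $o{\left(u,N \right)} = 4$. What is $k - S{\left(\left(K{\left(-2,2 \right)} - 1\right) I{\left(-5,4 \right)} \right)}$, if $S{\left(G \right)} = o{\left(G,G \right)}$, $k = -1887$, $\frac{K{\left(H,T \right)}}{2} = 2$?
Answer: $-1891$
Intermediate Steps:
$K{\left(H,T \right)} = 4$ ($K{\left(H,T \right)} = 2 \cdot 2 = 4$)
$I{\left(d,z \right)} = \frac{2 d \left(z + d^{2}\right)}{3}$ ($I{\left(d,z \right)} = \frac{2 d \left(d d + z\right)}{3} = \frac{2 d \left(d^{2} + z\right)}{3} = \frac{2 d \left(z + d^{2}\right)}{3}$)
$S{\left(G \right)} = 4$
$k - S{\left(\left(K{\left(-2,2 \right)} - 1\right) I{\left(-5,4 \right)} \right)} = -1887 - 4 = -1891$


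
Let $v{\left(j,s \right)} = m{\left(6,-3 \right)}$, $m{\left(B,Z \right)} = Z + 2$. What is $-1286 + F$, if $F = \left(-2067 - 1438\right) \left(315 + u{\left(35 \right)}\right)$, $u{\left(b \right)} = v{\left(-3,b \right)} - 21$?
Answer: $-1028251$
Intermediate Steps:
$m{\left(B,Z \right)} = 2 + Z$
$v{\left(j,s \right)} = -1$ ($v{\left(j,s \right)} = 2 - 3 = -1$)
$u{\left(b \right)} = -22$ ($u{\left(b \right)} = -1 - 21 = -22$)
$F = -1026965$ ($F = \left(-2067 - 1438\right) \left(315 - 22\right) = \left(-3505\right) 293 = -1026965$)
$-1286 + F = -1286 - 1026965 = -1028251$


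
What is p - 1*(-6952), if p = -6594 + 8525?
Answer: 8883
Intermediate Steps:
p = 1931
p - 1*(-6952) = 1931 - 1*(-6952) = 1931 + 6952 = 8883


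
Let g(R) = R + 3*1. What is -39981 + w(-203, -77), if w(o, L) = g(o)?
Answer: -40181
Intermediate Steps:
g(R) = 3 + R (g(R) = R + 3 = 3 + R)
w(o, L) = 3 + o
-39981 + w(-203, -77) = -39981 + (3 - 203) = -39981 - 200 = -40181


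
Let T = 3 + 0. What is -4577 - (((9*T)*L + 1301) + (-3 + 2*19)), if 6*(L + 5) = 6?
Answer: -5805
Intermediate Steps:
L = -4 (L = -5 + (⅙)*6 = -5 + 1 = -4)
T = 3
-4577 - (((9*T)*L + 1301) + (-3 + 2*19)) = -4577 - (((9*3)*(-4) + 1301) + (-3 + 2*19)) = -4577 - ((27*(-4) + 1301) + (-3 + 38)) = -4577 - ((-108 + 1301) + 35) = -4577 - (1193 + 35) = -4577 - 1*1228 = -4577 - 1228 = -5805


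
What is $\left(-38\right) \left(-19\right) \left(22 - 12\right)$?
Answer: $7220$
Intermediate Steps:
$\left(-38\right) \left(-19\right) \left(22 - 12\right) = 722 \left(22 - 12\right) = 722 \cdot 10 = 7220$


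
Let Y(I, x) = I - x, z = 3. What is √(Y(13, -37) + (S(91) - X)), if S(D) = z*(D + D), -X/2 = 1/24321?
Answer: √2913558918/2211 ≈ 24.413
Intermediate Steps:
X = -2/24321 ≈ -8.2233e-5
S(D) = 6*D (S(D) = 3*(D + D) = 3*(2*D) = 6*D)
√(Y(13, -37) + (S(91) - X)) = √((13 - 1*(-37)) + (6*91 - 1*(-2/24321))) = √((13 + 37) + (546 + 2/24321)) = √(50 + 13279268/24321) = √(14495318/24321) = √2913558918/2211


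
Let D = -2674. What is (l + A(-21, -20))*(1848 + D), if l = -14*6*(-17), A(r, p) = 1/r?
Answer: -3538466/3 ≈ -1.1795e+6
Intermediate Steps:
l = 1428 (l = -84*(-17) = 1428)
(l + A(-21, -20))*(1848 + D) = (1428 + 1/(-21))*(1848 - 2674) = (1428 - 1/21)*(-826) = (29987/21)*(-826) = -3538466/3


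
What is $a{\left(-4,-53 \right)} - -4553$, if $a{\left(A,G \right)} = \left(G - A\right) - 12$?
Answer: $4492$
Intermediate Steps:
$a{\left(A,G \right)} = -12 + G - A$ ($a{\left(A,G \right)} = \left(G - A\right) - 12 = -12 + G - A$)
$a{\left(-4,-53 \right)} - -4553 = \left(-12 - 53 - -4\right) - -4553 = \left(-12 - 53 + 4\right) + 4553 = -61 + 4553 = 4492$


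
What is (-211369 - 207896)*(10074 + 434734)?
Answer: -186492426120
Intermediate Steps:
(-211369 - 207896)*(10074 + 434734) = -419265*444808 = -186492426120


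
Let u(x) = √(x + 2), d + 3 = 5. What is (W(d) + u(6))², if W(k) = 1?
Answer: 9 + 4*√2 ≈ 14.657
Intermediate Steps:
d = 2 (d = -3 + 5 = 2)
u(x) = √(2 + x)
(W(d) + u(6))² = (1 + √(2 + 6))² = (1 + √8)² = (1 + 2*√2)²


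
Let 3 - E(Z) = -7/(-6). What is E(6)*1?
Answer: 11/6 ≈ 1.8333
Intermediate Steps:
E(Z) = 11/6 (E(Z) = 3 - (-7)/(-6) = 3 - (-7)*(-1)/6 = 3 - 1*7/6 = 3 - 7/6 = 11/6)
E(6)*1 = (11/6)*1 = 11/6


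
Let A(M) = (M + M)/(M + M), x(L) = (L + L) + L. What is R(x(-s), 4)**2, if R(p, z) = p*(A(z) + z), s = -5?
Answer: 5625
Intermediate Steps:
x(L) = 3*L (x(L) = 2*L + L = 3*L)
A(M) = 1 (A(M) = (2*M)/((2*M)) = (2*M)*(1/(2*M)) = 1)
R(p, z) = p*(1 + z)
R(x(-s), 4)**2 = ((3*(-1*(-5)))*(1 + 4))**2 = ((3*5)*5)**2 = (15*5)**2 = 75**2 = 5625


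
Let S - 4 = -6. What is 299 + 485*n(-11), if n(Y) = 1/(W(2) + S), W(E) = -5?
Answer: 1608/7 ≈ 229.71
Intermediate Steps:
S = -2 (S = 4 - 6 = -2)
n(Y) = -1/7 (n(Y) = 1/(-5 - 2) = 1/(-7) = -1/7)
299 + 485*n(-11) = 299 + 485*(-1/7) = 299 - 485/7 = 1608/7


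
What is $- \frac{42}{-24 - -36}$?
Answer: $- \frac{7}{2} \approx -3.5$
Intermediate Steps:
$- \frac{42}{-24 - -36} = - \frac{42}{-24 + 36} = - \frac{42}{12} = \left(-42\right) \frac{1}{12} = - \frac{7}{2}$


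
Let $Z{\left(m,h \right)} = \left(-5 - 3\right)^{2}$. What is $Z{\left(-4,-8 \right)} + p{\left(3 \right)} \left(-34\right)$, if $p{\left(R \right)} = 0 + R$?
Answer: $-38$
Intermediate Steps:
$p{\left(R \right)} = R$
$Z{\left(m,h \right)} = 64$ ($Z{\left(m,h \right)} = \left(-8\right)^{2} = 64$)
$Z{\left(-4,-8 \right)} + p{\left(3 \right)} \left(-34\right) = 64 + 3 \left(-34\right) = 64 - 102 = -38$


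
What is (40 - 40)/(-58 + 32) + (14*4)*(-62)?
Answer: -3472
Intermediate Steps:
(40 - 40)/(-58 + 32) + (14*4)*(-62) = 0/(-26) + 56*(-62) = 0*(-1/26) - 3472 = 0 - 3472 = -3472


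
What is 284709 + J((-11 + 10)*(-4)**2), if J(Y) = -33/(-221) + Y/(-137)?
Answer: 8620142450/30277 ≈ 2.8471e+5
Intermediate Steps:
J(Y) = 33/221 - Y/137 (J(Y) = -33*(-1/221) + Y*(-1/137) = 33/221 - Y/137)
284709 + J((-11 + 10)*(-4)**2) = 284709 + (33/221 - (-11 + 10)*(-4)**2/137) = 284709 + (33/221 - (-1)*16/137) = 284709 + (33/221 - 1/137*(-16)) = 284709 + (33/221 + 16/137) = 284709 + 8057/30277 = 8620142450/30277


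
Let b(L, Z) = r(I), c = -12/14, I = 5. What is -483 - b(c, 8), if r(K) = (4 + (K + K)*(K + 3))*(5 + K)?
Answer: -1323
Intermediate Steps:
r(K) = (4 + 2*K*(3 + K))*(5 + K) (r(K) = (4 + (2*K)*(3 + K))*(5 + K) = (4 + 2*K*(3 + K))*(5 + K))
c = -6/7 (c = -12*1/14 = -6/7 ≈ -0.85714)
b(L, Z) = 840 (b(L, Z) = 20 + 2*5³ + 16*5² + 34*5 = 20 + 2*125 + 16*25 + 170 = 20 + 250 + 400 + 170 = 840)
-483 - b(c, 8) = -483 - 1*840 = -483 - 840 = -1323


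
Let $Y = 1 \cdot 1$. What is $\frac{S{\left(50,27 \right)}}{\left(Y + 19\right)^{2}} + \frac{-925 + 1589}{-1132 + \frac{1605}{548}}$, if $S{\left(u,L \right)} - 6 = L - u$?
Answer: $- \frac{156067227}{247492400} \approx -0.63059$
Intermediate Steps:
$Y = 1$
$S{\left(u,L \right)} = 6 + L - u$ ($S{\left(u,L \right)} = 6 + \left(L - u\right) = 6 + L - u$)
$\frac{S{\left(50,27 \right)}}{\left(Y + 19\right)^{2}} + \frac{-925 + 1589}{-1132 + \frac{1605}{548}} = \frac{6 + 27 - 50}{\left(1 + 19\right)^{2}} + \frac{-925 + 1589}{-1132 + \frac{1605}{548}} = \frac{6 + 27 - 50}{20^{2}} + \frac{664}{-1132 + 1605 \cdot \frac{1}{548}} = - \frac{17}{400} + \frac{664}{-1132 + \frac{1605}{548}} = \left(-17\right) \frac{1}{400} + \frac{664}{- \frac{618731}{548}} = - \frac{17}{400} + 664 \left(- \frac{548}{618731}\right) = - \frac{17}{400} - \frac{363872}{618731} = - \frac{156067227}{247492400}$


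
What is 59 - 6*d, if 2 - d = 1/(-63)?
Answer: 985/21 ≈ 46.905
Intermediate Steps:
d = 127/63 (d = 2 - 1/(-63) = 2 - 1*(-1/63) = 2 + 1/63 = 127/63 ≈ 2.0159)
59 - 6*d = 59 - 6*127/63 = 59 - 254/21 = 985/21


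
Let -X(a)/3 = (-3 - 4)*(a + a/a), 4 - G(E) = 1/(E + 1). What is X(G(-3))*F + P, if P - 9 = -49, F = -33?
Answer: -7703/2 ≈ -3851.5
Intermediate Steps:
G(E) = 4 - 1/(1 + E) (G(E) = 4 - 1/(E + 1) = 4 - 1/(1 + E))
X(a) = 21 + 21*a (X(a) = -3*(-3 - 4)*(a + a/a) = -(-21)*(a + 1) = -(-21)*(1 + a) = -3*(-7 - 7*a) = 21 + 21*a)
P = -40 (P = 9 - 49 = -40)
X(G(-3))*F + P = (21 + 21*((3 + 4*(-3))/(1 - 3)))*(-33) - 40 = (21 + 21*((3 - 12)/(-2)))*(-33) - 40 = (21 + 21*(-½*(-9)))*(-33) - 40 = (21 + 21*(9/2))*(-33) - 40 = (21 + 189/2)*(-33) - 40 = (231/2)*(-33) - 40 = -7623/2 - 40 = -7703/2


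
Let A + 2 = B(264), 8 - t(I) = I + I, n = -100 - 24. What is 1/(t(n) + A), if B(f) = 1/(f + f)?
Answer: 528/134113 ≈ 0.0039370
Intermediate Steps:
n = -124
t(I) = 8 - 2*I (t(I) = 8 - (I + I) = 8 - 2*I)
B(f) = 1/(2*f)
A = -1055/528 (A = -2 + (½)/264 = -2 + (½)*(1/264) = -2 + 1/528 = -1055/528 ≈ -1.9981)
1/(t(n) + A) = 1/((8 - 2*(-124)) - 1055/528) = 1/((8 + 248) - 1055/528) = 1/(256 - 1055/528) = 1/(134113/528) = 528/134113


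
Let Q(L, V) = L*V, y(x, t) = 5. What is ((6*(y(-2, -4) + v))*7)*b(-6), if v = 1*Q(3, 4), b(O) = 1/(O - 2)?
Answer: -357/4 ≈ -89.250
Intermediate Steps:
b(O) = 1/(-2 + O)
v = 12 (v = 1*(3*4) = 1*12 = 12)
((6*(y(-2, -4) + v))*7)*b(-6) = ((6*(5 + 12))*7)/(-2 - 6) = ((6*17)*7)/(-8) = (102*7)*(-⅛) = 714*(-⅛) = -357/4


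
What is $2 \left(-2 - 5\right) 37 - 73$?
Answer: $-591$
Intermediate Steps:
$2 \left(-2 - 5\right) 37 - 73 = 2 \left(-7\right) 37 - 73 = \left(-14\right) 37 - 73 = -518 - 73 = -591$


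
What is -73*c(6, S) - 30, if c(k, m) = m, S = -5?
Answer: 335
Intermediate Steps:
-73*c(6, S) - 30 = -73*(-5) - 30 = 365 - 30 = 335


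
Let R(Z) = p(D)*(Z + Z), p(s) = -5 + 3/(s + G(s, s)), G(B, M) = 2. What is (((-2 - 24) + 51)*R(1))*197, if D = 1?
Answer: -39400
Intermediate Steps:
p(s) = -5 + 3/(2 + s) (p(s) = -5 + 3/(s + 2) = -5 + 3/(2 + s))
R(Z) = -8*Z (R(Z) = ((-7 - 5*1)/(2 + 1))*(Z + Z) = ((-7 - 5)/3)*(2*Z) = ((⅓)*(-12))*(2*Z) = -8*Z)
(((-2 - 24) + 51)*R(1))*197 = (((-2 - 24) + 51)*(-8*1))*197 = ((-26 + 51)*(-8))*197 = (25*(-8))*197 = -200*197 = -39400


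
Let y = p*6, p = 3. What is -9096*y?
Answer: -163728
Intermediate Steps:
y = 18 (y = 3*6 = 18)
-9096*y = -9096*18 = -163728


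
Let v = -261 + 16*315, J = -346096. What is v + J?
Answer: -341317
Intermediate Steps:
v = 4779 (v = -261 + 5040 = 4779)
v + J = 4779 - 346096 = -341317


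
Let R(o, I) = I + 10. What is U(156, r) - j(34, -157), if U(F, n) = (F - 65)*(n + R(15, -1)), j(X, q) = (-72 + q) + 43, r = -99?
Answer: -8004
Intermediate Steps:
R(o, I) = 10 + I
j(X, q) = -29 + q
U(F, n) = (-65 + F)*(9 + n) (U(F, n) = (F - 65)*(n + (10 - 1)) = (-65 + F)*(n + 9) = (-65 + F)*(9 + n))
U(156, r) - j(34, -157) = (-585 - 65*(-99) + 9*156 + 156*(-99)) - (-29 - 157) = (-585 + 6435 + 1404 - 15444) - 1*(-186) = -8190 + 186 = -8004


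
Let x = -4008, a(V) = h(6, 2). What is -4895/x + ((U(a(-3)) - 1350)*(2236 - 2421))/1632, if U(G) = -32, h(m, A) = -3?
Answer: 7171625/45424 ≈ 157.88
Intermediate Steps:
a(V) = -3
-4895/x + ((U(a(-3)) - 1350)*(2236 - 2421))/1632 = -4895/(-4008) + ((-32 - 1350)*(2236 - 2421))/1632 = -4895*(-1/4008) - 1382*(-185)*(1/1632) = 4895/4008 + 255670*(1/1632) = 4895/4008 + 127835/816 = 7171625/45424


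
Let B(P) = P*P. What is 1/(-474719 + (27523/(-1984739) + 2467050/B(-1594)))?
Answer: -2521448150902/1196976931488586177 ≈ -2.1065e-6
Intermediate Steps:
B(P) = P²
1/(-474719 + (27523/(-1984739) + 2467050/B(-1594))) = 1/(-474719 + (27523/(-1984739) + 2467050/((-1594)²))) = 1/(-474719 + (27523*(-1/1984739) + 2467050/2540836)) = 1/(-474719 + (-27523/1984739 + 2467050*(1/2540836))) = 1/(-474719 + (-27523/1984739 + 1233525/1270418)) = 1/(-474719 + 2413259460361/2521448150902) = 1/(-1196976931488586177/2521448150902) = -2521448150902/1196976931488586177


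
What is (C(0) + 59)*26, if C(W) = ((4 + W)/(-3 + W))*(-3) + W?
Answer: 1638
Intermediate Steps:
C(W) = W - 3*(4 + W)/(-3 + W) (C(W) = ((4 + W)/(-3 + W))*(-3) + W = -3*(4 + W)/(-3 + W) + W = W - 3*(4 + W)/(-3 + W))
(C(0) + 59)*26 = ((-12 + 0**2 - 6*0)/(-3 + 0) + 59)*26 = ((-12 + 0 + 0)/(-3) + 59)*26 = (-1/3*(-12) + 59)*26 = (4 + 59)*26 = 63*26 = 1638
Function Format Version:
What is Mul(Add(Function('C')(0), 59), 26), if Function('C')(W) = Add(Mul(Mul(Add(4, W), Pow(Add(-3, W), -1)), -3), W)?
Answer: 1638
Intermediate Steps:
Function('C')(W) = Add(W, Mul(-3, Pow(Add(-3, W), -1), Add(4, W))) (Function('C')(W) = Add(Mul(Mul(Pow(Add(-3, W), -1), Add(4, W)), -3), W) = Add(Mul(-3, Pow(Add(-3, W), -1), Add(4, W)), W) = Add(W, Mul(-3, Pow(Add(-3, W), -1), Add(4, W))))
Mul(Add(Function('C')(0), 59), 26) = Mul(Add(Mul(Pow(Add(-3, 0), -1), Add(-12, Pow(0, 2), Mul(-6, 0))), 59), 26) = Mul(Add(Mul(Pow(-3, -1), Add(-12, 0, 0)), 59), 26) = Mul(Add(Mul(Rational(-1, 3), -12), 59), 26) = Mul(Add(4, 59), 26) = Mul(63, 26) = 1638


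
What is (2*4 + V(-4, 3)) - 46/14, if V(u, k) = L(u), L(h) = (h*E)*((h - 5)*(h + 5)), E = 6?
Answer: 1545/7 ≈ 220.71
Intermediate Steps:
L(h) = 6*h*(-5 + h)*(5 + h) (L(h) = (h*6)*((h - 5)*(h + 5)) = (6*h)*((-5 + h)*(5 + h)) = 6*h*(-5 + h)*(5 + h))
V(u, k) = 6*u*(-25 + u²)
(2*4 + V(-4, 3)) - 46/14 = (2*4 + 6*(-4)*(-25 + (-4)²)) - 46/14 = (8 + 6*(-4)*(-25 + 16)) - 46*1/14 = (8 + 6*(-4)*(-9)) - 23/7 = (8 + 216) - 23/7 = 224 - 23/7 = 1545/7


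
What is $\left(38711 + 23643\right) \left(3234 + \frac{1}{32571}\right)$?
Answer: $\frac{6568034583710}{32571} \approx 2.0165 \cdot 10^{8}$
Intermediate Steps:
$\left(38711 + 23643\right) \left(3234 + \frac{1}{32571}\right) = 62354 \left(3234 + \frac{1}{32571}\right) = 62354 \cdot \frac{105334615}{32571} = \frac{6568034583710}{32571}$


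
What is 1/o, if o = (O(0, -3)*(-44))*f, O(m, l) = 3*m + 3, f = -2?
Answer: 1/264 ≈ 0.0037879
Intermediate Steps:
O(m, l) = 3 + 3*m
o = 264 (o = ((3 + 3*0)*(-44))*(-2) = ((3 + 0)*(-44))*(-2) = (3*(-44))*(-2) = -132*(-2) = 264)
1/o = 1/264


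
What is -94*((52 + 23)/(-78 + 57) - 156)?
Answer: 104998/7 ≈ 15000.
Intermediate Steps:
-94*((52 + 23)/(-78 + 57) - 156) = -94*(75/(-21) - 156) = -94*(75*(-1/21) - 156) = -94*(-25/7 - 156) = -94*(-1117/7) = 104998/7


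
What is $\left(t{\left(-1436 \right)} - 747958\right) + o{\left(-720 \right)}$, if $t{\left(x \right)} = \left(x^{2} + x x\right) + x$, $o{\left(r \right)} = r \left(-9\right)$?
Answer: $3381278$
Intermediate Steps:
$o{\left(r \right)} = - 9 r$
$t{\left(x \right)} = x + 2 x^{2}$ ($t{\left(x \right)} = \left(x^{2} + x^{2}\right) + x = 2 x^{2} + x = x + 2 x^{2}$)
$\left(t{\left(-1436 \right)} - 747958\right) + o{\left(-720 \right)} = \left(- 1436 \left(1 + 2 \left(-1436\right)\right) - 747958\right) - -6480 = \left(- 1436 \left(1 - 2872\right) - 747958\right) + 6480 = \left(\left(-1436\right) \left(-2871\right) - 747958\right) + 6480 = \left(4122756 - 747958\right) + 6480 = 3374798 + 6480 = 3381278$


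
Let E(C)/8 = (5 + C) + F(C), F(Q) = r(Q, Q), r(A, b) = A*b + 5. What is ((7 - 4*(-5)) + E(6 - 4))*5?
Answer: 775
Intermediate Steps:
r(A, b) = 5 + A*b
F(Q) = 5 + Q**2 (F(Q) = 5 + Q*Q = 5 + Q**2)
E(C) = 80 + 8*C + 8*C**2 (E(C) = 8*((5 + C) + (5 + C**2)) = 8*(10 + C + C**2) = 80 + 8*C + 8*C**2)
((7 - 4*(-5)) + E(6 - 4))*5 = ((7 - 4*(-5)) + (80 + 8*(6 - 4) + 8*(6 - 4)**2))*5 = ((7 + 20) + (80 + 8*2 + 8*2**2))*5 = (27 + (80 + 16 + 8*4))*5 = (27 + (80 + 16 + 32))*5 = (27 + 128)*5 = 155*5 = 775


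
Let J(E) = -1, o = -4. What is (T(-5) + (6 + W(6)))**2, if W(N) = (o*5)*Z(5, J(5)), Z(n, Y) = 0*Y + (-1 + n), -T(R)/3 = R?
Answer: 3481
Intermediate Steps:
T(R) = -3*R
Z(n, Y) = -1 + n (Z(n, Y) = 0 + (-1 + n) = -1 + n)
W(N) = -80 (W(N) = (-4*5)*(-1 + 5) = -20*4 = -80)
(T(-5) + (6 + W(6)))**2 = (-3*(-5) + (6 - 80))**2 = (15 - 74)**2 = (-59)**2 = 3481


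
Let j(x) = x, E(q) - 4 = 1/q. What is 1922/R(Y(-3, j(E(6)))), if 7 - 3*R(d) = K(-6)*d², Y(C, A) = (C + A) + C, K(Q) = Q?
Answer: 34596/163 ≈ 212.25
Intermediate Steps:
E(q) = 4 + 1/q
Y(C, A) = A + 2*C (Y(C, A) = (A + C) + C = A + 2*C)
R(d) = 7/3 + 2*d² (R(d) = 7/3 - (-2)*d² = 7/3 + 2*d²)
1922/R(Y(-3, j(E(6)))) = 1922/(7/3 + 2*((4 + 1/6) + 2*(-3))²) = 1922/(7/3 + 2*((4 + ⅙) - 6)²) = 1922/(7/3 + 2*(25/6 - 6)²) = 1922/(7/3 + 2*(-11/6)²) = 1922/(7/3 + 2*(121/36)) = 1922/(7/3 + 121/18) = 1922/(163/18) = 1922*(18/163) = 34596/163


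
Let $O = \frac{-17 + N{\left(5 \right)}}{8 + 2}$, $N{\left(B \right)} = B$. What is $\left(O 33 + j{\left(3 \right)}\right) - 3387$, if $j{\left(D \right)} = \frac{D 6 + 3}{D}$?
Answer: $- \frac{17098}{5} \approx -3419.6$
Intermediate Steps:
$O = - \frac{6}{5}$ ($O = \frac{-17 + 5}{8 + 2} = - \frac{12}{10} = \left(-12\right) \frac{1}{10} = - \frac{6}{5} \approx -1.2$)
$j{\left(D \right)} = \frac{3 + 6 D}{D}$ ($j{\left(D \right)} = \frac{6 D + 3}{D} = \frac{3 + 6 D}{D}$)
$\left(O 33 + j{\left(3 \right)}\right) - 3387 = \left(\left(- \frac{6}{5}\right) 33 + \left(6 + \frac{3}{3}\right)\right) - 3387 = \left(- \frac{198}{5} + \left(6 + 3 \cdot \frac{1}{3}\right)\right) - 3387 = \left(- \frac{198}{5} + \left(6 + 1\right)\right) - 3387 = \left(- \frac{198}{5} + 7\right) - 3387 = - \frac{163}{5} - 3387 = - \frac{17098}{5}$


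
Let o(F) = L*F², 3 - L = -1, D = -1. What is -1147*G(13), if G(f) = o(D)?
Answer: -4588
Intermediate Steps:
L = 4 (L = 3 - 1*(-1) = 3 + 1 = 4)
o(F) = 4*F²
G(f) = 4 (G(f) = 4*(-1)² = 4*1 = 4)
-1147*G(13) = -1147*4 = -4588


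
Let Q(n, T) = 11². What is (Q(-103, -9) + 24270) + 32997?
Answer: 57388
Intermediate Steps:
Q(n, T) = 121
(Q(-103, -9) + 24270) + 32997 = (121 + 24270) + 32997 = 24391 + 32997 = 57388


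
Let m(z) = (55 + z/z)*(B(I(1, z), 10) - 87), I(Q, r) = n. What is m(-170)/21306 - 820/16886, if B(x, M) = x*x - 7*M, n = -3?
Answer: -39355522/89943279 ≈ -0.43756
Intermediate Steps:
I(Q, r) = -3
B(x, M) = x² - 7*M
m(z) = -8288 (m(z) = (55 + z/z)*(((-3)² - 7*10) - 87) = (55 + 1)*((9 - 70) - 87) = 56*(-61 - 87) = 56*(-148) = -8288)
m(-170)/21306 - 820/16886 = -8288/21306 - 820/16886 = -8288*1/21306 - 820*1/16886 = -4144/10653 - 410/8443 = -39355522/89943279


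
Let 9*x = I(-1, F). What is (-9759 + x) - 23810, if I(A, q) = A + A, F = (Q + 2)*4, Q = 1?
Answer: -302123/9 ≈ -33569.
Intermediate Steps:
F = 12 (F = (1 + 2)*4 = 3*4 = 12)
I(A, q) = 2*A
x = -2/9 (x = (2*(-1))/9 = (1/9)*(-2) = -2/9 ≈ -0.22222)
(-9759 + x) - 23810 = (-9759 - 2/9) - 23810 = -87833/9 - 23810 = -302123/9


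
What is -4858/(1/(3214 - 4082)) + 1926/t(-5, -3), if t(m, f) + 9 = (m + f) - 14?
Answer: 130717138/31 ≈ 4.2167e+6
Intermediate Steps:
t(m, f) = -23 + f + m (t(m, f) = -9 + ((m + f) - 14) = -9 + ((f + m) - 14) = -9 + (-14 + f + m) = -23 + f + m)
-4858/(1/(3214 - 4082)) + 1926/t(-5, -3) = -4858/(1/(3214 - 4082)) + 1926/(-23 - 3 - 5) = -4858/(1/(-868)) + 1926/(-31) = -4858/(-1/868) + 1926*(-1/31) = -4858*(-868) - 1926/31 = 4216744 - 1926/31 = 130717138/31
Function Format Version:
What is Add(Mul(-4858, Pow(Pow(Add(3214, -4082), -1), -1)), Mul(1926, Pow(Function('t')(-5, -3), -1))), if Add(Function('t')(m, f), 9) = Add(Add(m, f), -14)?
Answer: Rational(130717138, 31) ≈ 4.2167e+6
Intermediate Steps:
Function('t')(m, f) = Add(-23, f, m) (Function('t')(m, f) = Add(-9, Add(Add(m, f), -14)) = Add(-9, Add(Add(f, m), -14)) = Add(-9, Add(-14, f, m)) = Add(-23, f, m))
Add(Mul(-4858, Pow(Pow(Add(3214, -4082), -1), -1)), Mul(1926, Pow(Function('t')(-5, -3), -1))) = Add(Mul(-4858, Pow(Pow(Add(3214, -4082), -1), -1)), Mul(1926, Pow(Add(-23, -3, -5), -1))) = Add(Mul(-4858, Pow(Pow(-868, -1), -1)), Mul(1926, Pow(-31, -1))) = Add(Mul(-4858, Pow(Rational(-1, 868), -1)), Mul(1926, Rational(-1, 31))) = Add(Mul(-4858, -868), Rational(-1926, 31)) = Add(4216744, Rational(-1926, 31)) = Rational(130717138, 31)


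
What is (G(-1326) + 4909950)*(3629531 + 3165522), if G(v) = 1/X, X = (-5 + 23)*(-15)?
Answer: 9008110022089447/270 ≈ 3.3363e+13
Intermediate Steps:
X = -270 (X = 18*(-15) = -270)
G(v) = -1/270 (G(v) = 1/(-270) = -1/270)
(G(-1326) + 4909950)*(3629531 + 3165522) = (-1/270 + 4909950)*(3629531 + 3165522) = (1325686499/270)*6795053 = 9008110022089447/270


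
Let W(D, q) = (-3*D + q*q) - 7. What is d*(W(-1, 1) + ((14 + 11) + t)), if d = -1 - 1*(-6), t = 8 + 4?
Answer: 170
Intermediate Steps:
W(D, q) = -7 + q**2 - 3*D (W(D, q) = (-3*D + q**2) - 7 = (q**2 - 3*D) - 7 = -7 + q**2 - 3*D)
t = 12
d = 5 (d = -1 + 6 = 5)
d*(W(-1, 1) + ((14 + 11) + t)) = 5*((-7 + 1**2 - 3*(-1)) + ((14 + 11) + 12)) = 5*((-7 + 1 + 3) + (25 + 12)) = 5*(-3 + 37) = 5*34 = 170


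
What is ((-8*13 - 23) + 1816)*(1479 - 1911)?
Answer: -729648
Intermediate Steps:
((-8*13 - 23) + 1816)*(1479 - 1911) = ((-104 - 23) + 1816)*(-432) = (-127 + 1816)*(-432) = 1689*(-432) = -729648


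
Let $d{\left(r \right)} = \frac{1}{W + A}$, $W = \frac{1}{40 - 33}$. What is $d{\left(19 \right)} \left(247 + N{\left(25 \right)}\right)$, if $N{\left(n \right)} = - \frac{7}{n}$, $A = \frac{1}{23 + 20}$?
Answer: $\frac{928284}{625} \approx 1485.3$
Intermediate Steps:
$A = \frac{1}{43} \approx 0.023256$
$W = \frac{1}{7} \approx 0.14286$
$d{\left(r \right)} = \frac{301}{50}$ ($d{\left(r \right)} = \frac{1}{\frac{1}{7} + \frac{1}{43}} = \frac{1}{\frac{50}{301}} = \frac{301}{50}$)
$d{\left(19 \right)} \left(247 + N{\left(25 \right)}\right) = \frac{301 \left(247 - \frac{7}{25}\right)}{50} = \frac{301}{50} \cdot \frac{6168}{25} = \frac{928284}{625}$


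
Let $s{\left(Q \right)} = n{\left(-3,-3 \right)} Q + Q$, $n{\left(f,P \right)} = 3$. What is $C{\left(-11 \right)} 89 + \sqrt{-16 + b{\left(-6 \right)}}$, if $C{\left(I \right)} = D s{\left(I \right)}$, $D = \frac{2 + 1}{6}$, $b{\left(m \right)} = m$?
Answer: $-1958 + i \sqrt{22} \approx -1958.0 + 4.6904 i$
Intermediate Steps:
$D = \frac{1}{2}$ ($D = 3 \cdot \frac{1}{6} = \frac{1}{2} \approx 0.5$)
$s{\left(Q \right)} = 4 Q$ ($s{\left(Q \right)} = 3 Q + Q = 4 Q$)
$C{\left(I \right)} = 2 I$ ($C{\left(I \right)} = \frac{4 I}{2} = 2 I$)
$C{\left(-11 \right)} 89 + \sqrt{-16 + b{\left(-6 \right)}} = 2 \left(-11\right) 89 + \sqrt{-16 - 6} = \left(-22\right) 89 + \sqrt{-22} = -1958 + i \sqrt{22}$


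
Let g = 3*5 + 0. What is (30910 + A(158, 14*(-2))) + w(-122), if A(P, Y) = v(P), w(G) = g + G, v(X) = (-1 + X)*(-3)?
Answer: 30332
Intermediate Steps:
g = 15 (g = 15 + 0 = 15)
v(X) = 3 - 3*X
w(G) = 15 + G
A(P, Y) = 3 - 3*P
(30910 + A(158, 14*(-2))) + w(-122) = (30910 + (3 - 3*158)) + (15 - 122) = (30910 + (3 - 474)) - 107 = (30910 - 471) - 107 = 30439 - 107 = 30332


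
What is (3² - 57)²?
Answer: 2304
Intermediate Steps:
(3² - 57)² = (9 - 57)² = (-48)² = 2304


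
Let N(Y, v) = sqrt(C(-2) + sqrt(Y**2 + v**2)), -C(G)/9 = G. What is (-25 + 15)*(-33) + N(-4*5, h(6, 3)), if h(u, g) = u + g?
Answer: 330 + sqrt(18 + sqrt(481)) ≈ 336.32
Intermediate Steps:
h(u, g) = g + u
C(G) = -9*G
N(Y, v) = sqrt(18 + sqrt(Y**2 + v**2)) (N(Y, v) = sqrt(-9*(-2) + sqrt(Y**2 + v**2)) = sqrt(18 + sqrt(Y**2 + v**2)))
(-25 + 15)*(-33) + N(-4*5, h(6, 3)) = (-25 + 15)*(-33) + sqrt(18 + sqrt((-4*5)**2 + (3 + 6)**2)) = -10*(-33) + sqrt(18 + sqrt((-20)**2 + 9**2)) = 330 + sqrt(18 + sqrt(400 + 81)) = 330 + sqrt(18 + sqrt(481))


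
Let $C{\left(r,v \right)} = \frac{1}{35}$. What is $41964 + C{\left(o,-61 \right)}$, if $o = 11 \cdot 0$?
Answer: $\frac{1468741}{35} \approx 41964.0$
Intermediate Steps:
$o = 0$
$C{\left(r,v \right)} = \frac{1}{35}$
$41964 + C{\left(o,-61 \right)} = 41964 + \frac{1}{35} = \frac{1468741}{35}$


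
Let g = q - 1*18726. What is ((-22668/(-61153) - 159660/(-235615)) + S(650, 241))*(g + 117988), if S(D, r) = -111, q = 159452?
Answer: -81973324226062386/2881712819 ≈ -2.8446e+7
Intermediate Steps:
g = 140726 (g = 159452 - 1*18726 = 159452 - 18726 = 140726)
((-22668/(-61153) - 159660/(-235615)) + S(650, 241))*(g + 117988) = ((-22668/(-61153) - 159660/(-235615)) - 111)*(140726 + 117988) = ((-22668*(-1/61153) - 159660*(-1/235615)) - 111)*258714 = ((22668/61153 + 31932/47123) - 111)*258714 = (3020921760/2881712819 - 111)*258714 = -316849201149/2881712819*258714 = -81973324226062386/2881712819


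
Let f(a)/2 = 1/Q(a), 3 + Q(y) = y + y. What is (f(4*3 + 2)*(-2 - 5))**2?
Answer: 196/625 ≈ 0.31360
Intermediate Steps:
Q(y) = -3 + 2*y (Q(y) = -3 + (y + y) = -3 + 2*y)
f(a) = 2/(-3 + 2*a) (f(a) = 2*(1/(-3 + 2*a)) = 2/(-3 + 2*a))
(f(4*3 + 2)*(-2 - 5))**2 = ((2/(-3 + 2*(4*3 + 2)))*(-2 - 5))**2 = ((2/(-3 + 2*(12 + 2)))*(-7))**2 = ((2/(-3 + 2*14))*(-7))**2 = ((2/(-3 + 28))*(-7))**2 = ((2/25)*(-7))**2 = (-14/25)**2 = 196/625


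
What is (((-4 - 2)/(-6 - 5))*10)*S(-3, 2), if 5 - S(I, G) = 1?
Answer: 240/11 ≈ 21.818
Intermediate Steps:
S(I, G) = 4 (S(I, G) = 5 - 1*1 = 5 - 1 = 4)
(((-4 - 2)/(-6 - 5))*10)*S(-3, 2) = (((-4 - 2)/(-6 - 5))*10)*4 = (-6/(-11)*10)*4 = (-6*(-1/11)*10)*4 = ((6/11)*10)*4 = (60/11)*4 = 240/11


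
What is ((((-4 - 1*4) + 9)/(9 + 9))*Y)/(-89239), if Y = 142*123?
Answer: -2911/267717 ≈ -0.010873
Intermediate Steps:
Y = 17466
((((-4 - 1*4) + 9)/(9 + 9))*Y)/(-89239) = ((((-4 - 1*4) + 9)/(9 + 9))*17466)/(-89239) = ((((-4 - 4) + 9)/18)*17466)*(-1/89239) = (((-8 + 9)*(1/18))*17466)*(-1/89239) = ((1*(1/18))*17466)*(-1/89239) = ((1/18)*17466)*(-1/89239) = (2911/3)*(-1/89239) = -2911/267717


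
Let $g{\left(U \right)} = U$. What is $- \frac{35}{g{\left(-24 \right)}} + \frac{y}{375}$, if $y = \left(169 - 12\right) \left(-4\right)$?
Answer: $- \frac{649}{3000} \approx -0.21633$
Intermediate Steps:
$y = -628$ ($y = \left(169 - 12\right) \left(-4\right) = 157 \left(-4\right) = -628$)
$- \frac{35}{g{\left(-24 \right)}} + \frac{y}{375} = - \frac{35}{-24} - \frac{628}{375} = \left(-35\right) \left(- \frac{1}{24}\right) - \frac{628}{375} = \frac{35}{24} - \frac{628}{375} = - \frac{649}{3000}$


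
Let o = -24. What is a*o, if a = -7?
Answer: 168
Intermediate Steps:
a*o = -7*(-24) = 168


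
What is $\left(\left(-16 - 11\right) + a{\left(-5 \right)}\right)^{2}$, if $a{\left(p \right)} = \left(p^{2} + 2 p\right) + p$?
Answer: $289$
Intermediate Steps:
$a{\left(p \right)} = p^{2} + 3 p$
$\left(\left(-16 - 11\right) + a{\left(-5 \right)}\right)^{2} = \left(\left(-16 - 11\right) - 5 \left(3 - 5\right)\right)^{2} = \left(\left(-16 - 11\right) - -10\right)^{2} = \left(-27 + 10\right)^{2} = \left(-17\right)^{2} = 289$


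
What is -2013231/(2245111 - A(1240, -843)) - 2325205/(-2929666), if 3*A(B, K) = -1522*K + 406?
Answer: -5017542271933/15972190401746 ≈ -0.31414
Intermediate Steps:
A(B, K) = 406/3 - 1522*K/3 (A(B, K) = (-1522*K + 406)/3 = (406 - 1522*K)/3 = 406/3 - 1522*K/3)
-2013231/(2245111 - A(1240, -843)) - 2325205/(-2929666) = -2013231/(2245111 - (406/3 - 1522/3*(-843))) - 2325205/(-2929666) = -2013231/(2245111 - (406/3 + 427682)) - 2325205*(-1/2929666) = -2013231/(2245111 - 1*1283452/3) + 2325205/2929666 = -2013231/(2245111 - 1283452/3) + 2325205/2929666 = -2013231/5451881/3 + 2325205/2929666 = -2013231*3/5451881 + 2325205/2929666 = -6039693/5451881 + 2325205/2929666 = -5017542271933/15972190401746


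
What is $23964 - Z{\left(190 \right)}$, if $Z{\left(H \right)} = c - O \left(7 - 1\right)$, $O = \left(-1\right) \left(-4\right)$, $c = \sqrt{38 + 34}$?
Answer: $23988 - 6 \sqrt{2} \approx 23980.0$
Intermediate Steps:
$c = 6 \sqrt{2}$ ($c = \sqrt{72} = 6 \sqrt{2} \approx 8.4853$)
$O = 4$
$Z{\left(H \right)} = -24 + 6 \sqrt{2}$ ($Z{\left(H \right)} = 6 \sqrt{2} - 4 \left(7 - 1\right) = 6 \sqrt{2} - 4 \cdot 6 = 6 \sqrt{2} - 24 = -24 + 6 \sqrt{2}$)
$23964 - Z{\left(190 \right)} = 23964 - \left(-24 + 6 \sqrt{2}\right) = 23964 + \left(24 - 6 \sqrt{2}\right) = 23988 - 6 \sqrt{2}$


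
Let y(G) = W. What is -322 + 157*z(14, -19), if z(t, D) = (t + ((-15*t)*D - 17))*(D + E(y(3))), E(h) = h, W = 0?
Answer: -11893543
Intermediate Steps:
y(G) = 0
z(t, D) = D*(-17 + t - 15*D*t) (z(t, D) = (t + ((-15*t)*D - 17))*(D + 0) = (t + (-15*D*t - 17))*D = (t + (-17 - 15*D*t))*D = (-17 + t - 15*D*t)*D = D*(-17 + t - 15*D*t))
-322 + 157*z(14, -19) = -322 + 157*(-19*(-17 + 14 - 15*(-19)*14)) = -322 + 157*(-19*(-17 + 14 + 3990)) = -322 + 157*(-19*3987) = -322 + 157*(-75753) = -322 - 11893221 = -11893543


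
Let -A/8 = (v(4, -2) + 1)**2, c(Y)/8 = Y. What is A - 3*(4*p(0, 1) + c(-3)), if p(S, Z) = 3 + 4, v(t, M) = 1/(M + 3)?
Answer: -44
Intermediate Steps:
c(Y) = 8*Y
v(t, M) = 1/(3 + M)
A = -32 (A = -8*(1/(3 - 2) + 1)**2 = -8*(1/1 + 1)**2 = -8*(1 + 1)**2 = -8*2**2 = -8*4 = -32)
p(S, Z) = 7
A - 3*(4*p(0, 1) + c(-3)) = -32 - 3*(4*7 + 8*(-3)) = -32 - 3*(28 - 24) = -32 - 3*4 = -32 - 12 = -44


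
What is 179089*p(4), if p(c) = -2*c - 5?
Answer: -2328157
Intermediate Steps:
p(c) = -5 - 2*c
179089*p(4) = 179089*(-5 - 2*4) = 179089*(-5 - 8) = 179089*(-13) = -2328157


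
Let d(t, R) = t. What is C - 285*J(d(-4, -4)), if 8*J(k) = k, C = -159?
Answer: -33/2 ≈ -16.500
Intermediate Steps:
J(k) = k/8
C - 285*J(d(-4, -4)) = -159 - 285*(-4)/8 = -159 - 285*(-½) = -159 + 285/2 = -33/2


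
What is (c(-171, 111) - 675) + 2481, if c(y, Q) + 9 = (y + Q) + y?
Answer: 1566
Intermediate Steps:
c(y, Q) = -9 + Q + 2*y (c(y, Q) = -9 + ((y + Q) + y) = -9 + ((Q + y) + y) = -9 + (Q + 2*y) = -9 + Q + 2*y)
(c(-171, 111) - 675) + 2481 = ((-9 + 111 + 2*(-171)) - 675) + 2481 = ((-9 + 111 - 342) - 675) + 2481 = (-240 - 675) + 2481 = -915 + 2481 = 1566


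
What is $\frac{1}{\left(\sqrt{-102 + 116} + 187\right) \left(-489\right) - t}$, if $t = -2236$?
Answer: $- \frac{89207}{7954541155} + \frac{489 \sqrt{14}}{7954541155} \approx -1.0985 \cdot 10^{-5}$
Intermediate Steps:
$\frac{1}{\left(\sqrt{-102 + 116} + 187\right) \left(-489\right) - t} = \frac{1}{\left(\sqrt{-102 + 116} + 187\right) \left(-489\right) - -2236} = \frac{1}{\left(\sqrt{14} + 187\right) \left(-489\right) + 2236} = \frac{1}{\left(187 + \sqrt{14}\right) \left(-489\right) + 2236} = \frac{1}{\left(-91443 - 489 \sqrt{14}\right) + 2236} = \frac{1}{-89207 - 489 \sqrt{14}}$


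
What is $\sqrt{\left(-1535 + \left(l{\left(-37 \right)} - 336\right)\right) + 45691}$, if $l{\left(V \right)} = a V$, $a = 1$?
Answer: $\sqrt{43783} \approx 209.24$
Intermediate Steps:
$l{\left(V \right)} = V$ ($l{\left(V \right)} = 1 V = V$)
$\sqrt{\left(-1535 + \left(l{\left(-37 \right)} - 336\right)\right) + 45691} = \sqrt{\left(-1535 - 373\right) + 45691} = \sqrt{-1908 + 45691} = \sqrt{43783}$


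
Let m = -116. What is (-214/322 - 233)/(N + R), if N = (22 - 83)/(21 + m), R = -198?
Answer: 3573900/3018589 ≈ 1.1840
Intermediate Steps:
N = 61/95 (N = (22 - 83)/(21 - 116) = -61/(-95) = -61*(-1/95) = 61/95 ≈ 0.64211)
(-214/322 - 233)/(N + R) = (-214/322 - 233)/(61/95 - 198) = (-214*1/322 - 233)/(-18749/95) = (-107/161 - 233)*(-95/18749) = -37620/161*(-95/18749) = 3573900/3018589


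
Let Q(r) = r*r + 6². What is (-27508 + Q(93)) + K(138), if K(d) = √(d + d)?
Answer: -18823 + 2*√69 ≈ -18806.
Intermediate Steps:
Q(r) = 36 + r² (Q(r) = r² + 36 = 36 + r²)
K(d) = √2*√d (K(d) = √(2*d) = √2*√d)
(-27508 + Q(93)) + K(138) = (-27508 + (36 + 93²)) + √2*√138 = (-27508 + (36 + 8649)) + 2*√69 = (-27508 + 8685) + 2*√69 = -18823 + 2*√69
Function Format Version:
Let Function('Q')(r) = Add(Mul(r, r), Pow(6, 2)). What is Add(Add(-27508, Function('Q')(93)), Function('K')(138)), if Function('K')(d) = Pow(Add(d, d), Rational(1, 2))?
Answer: Add(-18823, Mul(2, Pow(69, Rational(1, 2)))) ≈ -18806.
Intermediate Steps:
Function('Q')(r) = Add(36, Pow(r, 2)) (Function('Q')(r) = Add(Pow(r, 2), 36) = Add(36, Pow(r, 2)))
Function('K')(d) = Mul(Pow(2, Rational(1, 2)), Pow(d, Rational(1, 2))) (Function('K')(d) = Pow(Mul(2, d), Rational(1, 2)) = Mul(Pow(2, Rational(1, 2)), Pow(d, Rational(1, 2))))
Add(Add(-27508, Function('Q')(93)), Function('K')(138)) = Add(Add(-27508, Add(36, Pow(93, 2))), Mul(Pow(2, Rational(1, 2)), Pow(138, Rational(1, 2)))) = Add(Add(-27508, Add(36, 8649)), Mul(2, Pow(69, Rational(1, 2)))) = Add(Add(-27508, 8685), Mul(2, Pow(69, Rational(1, 2)))) = Add(-18823, Mul(2, Pow(69, Rational(1, 2))))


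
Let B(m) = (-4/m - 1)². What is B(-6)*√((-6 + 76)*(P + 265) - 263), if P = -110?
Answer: √10587/9 ≈ 11.433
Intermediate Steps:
B(m) = (-1 - 4/m)²
B(-6)*√((-6 + 76)*(P + 265) - 263) = ((4 - 6)²/(-6)²)*√((-6 + 76)*(-110 + 265) - 263) = ((1/36)*(-2)²)*√(70*155 - 263) = ((1/36)*4)*√(10850 - 263) = √10587/9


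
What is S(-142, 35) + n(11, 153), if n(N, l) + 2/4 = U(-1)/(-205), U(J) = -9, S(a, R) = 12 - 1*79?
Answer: -27657/410 ≈ -67.456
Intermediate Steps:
S(a, R) = -67 (S(a, R) = 12 - 79 = -67)
n(N, l) = -187/410 (n(N, l) = -½ - 9/(-205) = -½ - 9*(-1/205) = -½ + 9/205 = -187/410)
S(-142, 35) + n(11, 153) = -67 - 187/410 = -27657/410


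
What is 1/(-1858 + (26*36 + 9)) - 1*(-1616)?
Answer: 1475407/913 ≈ 1616.0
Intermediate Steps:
1/(-1858 + (26*36 + 9)) - 1*(-1616) = 1/(-1858 + (936 + 9)) + 1616 = 1/(-1858 + 945) + 1616 = 1/(-913) + 1616 = -1/913 + 1616 = 1475407/913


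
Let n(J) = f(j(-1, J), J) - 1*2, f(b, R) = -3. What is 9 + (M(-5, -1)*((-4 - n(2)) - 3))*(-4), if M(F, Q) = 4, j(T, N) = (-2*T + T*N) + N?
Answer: 41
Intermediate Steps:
j(T, N) = N - 2*T + N*T (j(T, N) = (-2*T + N*T) + N = N - 2*T + N*T)
n(J) = -5 (n(J) = -3 - 1*2 = -3 - 2 = -5)
9 + (M(-5, -1)*((-4 - n(2)) - 3))*(-4) = 9 + (4*((-4 - 1*(-5)) - 3))*(-4) = 9 + (4*((-4 + 5) - 3))*(-4) = 9 + (4*(1 - 3))*(-4) = 9 + (4*(-2))*(-4) = 9 - 8*(-4) = 9 + 32 = 41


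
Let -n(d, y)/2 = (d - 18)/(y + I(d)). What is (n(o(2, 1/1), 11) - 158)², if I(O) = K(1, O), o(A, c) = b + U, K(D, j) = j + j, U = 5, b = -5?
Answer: 2896804/121 ≈ 23941.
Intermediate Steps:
K(D, j) = 2*j
o(A, c) = 0 (o(A, c) = -5 + 5 = 0)
I(O) = 2*O
n(d, y) = -2*(-18 + d)/(y + 2*d) (n(d, y) = -2*(d - 18)/(y + 2*d) = -2*(-18 + d)/(y + 2*d))
(n(o(2, 1/1), 11) - 158)² = (2*(18 - 1*0)/(11 + 2*0) - 158)² = (2*(18 + 0)/(11 + 0) - 158)² = (2*18/11 - 158)² = (2*(1/11)*18 - 158)² = (36/11 - 158)² = (-1702/11)² = 2896804/121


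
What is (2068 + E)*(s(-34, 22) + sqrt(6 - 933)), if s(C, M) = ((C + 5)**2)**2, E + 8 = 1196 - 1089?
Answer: 1532677927 + 6501*I*sqrt(103) ≈ 1.5327e+9 + 65978.0*I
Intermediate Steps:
E = 99 (E = -8 + (1196 - 1089) = -8 + 107 = 99)
s(C, M) = (5 + C)**4 (s(C, M) = ((5 + C)**2)**2 = (5 + C)**4)
(2068 + E)*(s(-34, 22) + sqrt(6 - 933)) = (2068 + 99)*((5 - 34)**4 + sqrt(6 - 933)) = 2167*((-29)**4 + sqrt(-927)) = 2167*(707281 + 3*I*sqrt(103)) = 1532677927 + 6501*I*sqrt(103)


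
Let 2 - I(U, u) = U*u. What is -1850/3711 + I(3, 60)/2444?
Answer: -2590979/4534842 ≈ -0.57135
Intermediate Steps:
I(U, u) = 2 - U*u
-1850/3711 + I(3, 60)/2444 = -1850/3711 + (2 - 1*3*60)/2444 = -1850*1/3711 + (2 - 180)*(1/2444) = -1850/3711 - 178*1/2444 = -1850/3711 - 89/1222 = -2590979/4534842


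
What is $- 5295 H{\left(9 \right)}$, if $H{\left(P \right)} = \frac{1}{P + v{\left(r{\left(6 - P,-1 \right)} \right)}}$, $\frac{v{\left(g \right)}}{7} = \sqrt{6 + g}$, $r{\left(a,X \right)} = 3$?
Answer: $- \frac{353}{2} \approx -176.5$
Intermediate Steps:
$v{\left(g \right)} = 7 \sqrt{6 + g}$
$H{\left(P \right)} = \frac{1}{21 + P}$ ($H{\left(P \right)} = \frac{1}{P + 7 \sqrt{6 + 3}} = \frac{1}{P + 7 \sqrt{9}} = \frac{1}{P + 7 \cdot 3} = \frac{1}{P + 21} = \frac{1}{21 + P}$)
$- 5295 H{\left(9 \right)} = - \frac{5295}{21 + 9} = - \frac{5295}{30} = \left(-5295\right) \frac{1}{30} = - \frac{353}{2}$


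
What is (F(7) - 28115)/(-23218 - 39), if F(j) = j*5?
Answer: 2160/1789 ≈ 1.2074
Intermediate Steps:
F(j) = 5*j
(F(7) - 28115)/(-23218 - 39) = (5*7 - 28115)/(-23218 - 39) = (35 - 28115)/(-23257) = -28080*(-1/23257) = 2160/1789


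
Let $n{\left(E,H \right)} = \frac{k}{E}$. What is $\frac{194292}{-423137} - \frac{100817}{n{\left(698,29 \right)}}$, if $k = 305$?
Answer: $- \frac{29776322503502}{129056785} \approx -2.3072 \cdot 10^{5}$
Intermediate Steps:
$n{\left(E,H \right)} = \frac{305}{E}$
$\frac{194292}{-423137} - \frac{100817}{n{\left(698,29 \right)}} = \frac{194292}{-423137} - \frac{100817}{305 \cdot \frac{1}{698}} = 194292 \left(- \frac{1}{423137}\right) - \frac{100817}{305 \cdot \frac{1}{698}} = - \frac{194292}{423137} - \frac{100817}{\frac{305}{698}} = - \frac{194292}{423137} - \frac{70370266}{305} = - \frac{29776322503502}{129056785}$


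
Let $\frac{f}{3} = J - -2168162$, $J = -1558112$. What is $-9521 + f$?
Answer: $1820629$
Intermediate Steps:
$f = 1830150$ ($f = 3 \left(-1558112 - -2168162\right) = 3 \left(-1558112 + 2168162\right) = 3 \cdot 610050 = 1830150$)
$-9521 + f = -9521 + 1830150 = 1820629$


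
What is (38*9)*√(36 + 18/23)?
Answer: 1026*√2162/23 ≈ 2074.2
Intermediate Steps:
(38*9)*√(36 + 18/23) = 342*√(36 + 18*(1/23)) = 342*√(36 + 18/23) = 342*√(846/23) = 342*(3*√2162/23) = 1026*√2162/23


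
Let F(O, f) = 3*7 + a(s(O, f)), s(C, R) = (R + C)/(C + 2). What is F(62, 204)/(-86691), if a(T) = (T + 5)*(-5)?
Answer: 793/2774112 ≈ 0.00028586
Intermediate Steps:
s(C, R) = (C + R)/(2 + C)
a(T) = -25 - 5*T (a(T) = (5 + T)*(-5) = -25 - 5*T)
F(O, f) = -4 - 5*(O + f)/(2 + O) (F(O, f) = 3*7 + (-25 - 5*(O + f)/(2 + O)) = 21 + (-25 - 5*(O + f)/(2 + O)) = -4 - 5*(O + f)/(2 + O))
F(62, 204)/(-86691) = ((-8 - 9*62 - 5*204)/(2 + 62))/(-86691) = ((-8 - 558 - 1020)/64)*(-1/86691) = ((1/64)*(-1586))*(-1/86691) = -793/32*(-1/86691) = 793/2774112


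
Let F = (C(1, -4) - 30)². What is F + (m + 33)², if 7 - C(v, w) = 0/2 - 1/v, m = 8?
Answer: 2165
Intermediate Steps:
C(v, w) = 7 + 1/v (C(v, w) = 7 - (0/2 - 1/v) = 7 - (0*(½) - 1/v) = 7 - (0 - 1/v) = 7 - (-1)/v = 7 + 1/v)
F = 484 (F = ((7 + 1/1) - 30)² = ((7 + 1) - 30)² = (8 - 30)² = (-22)² = 484)
F + (m + 33)² = 484 + (8 + 33)² = 484 + 41² = 484 + 1681 = 2165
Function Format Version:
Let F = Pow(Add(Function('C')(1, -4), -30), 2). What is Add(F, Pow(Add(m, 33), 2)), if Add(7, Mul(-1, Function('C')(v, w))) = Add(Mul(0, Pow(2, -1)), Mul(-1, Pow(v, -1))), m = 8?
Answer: 2165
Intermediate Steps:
Function('C')(v, w) = Add(7, Pow(v, -1)) (Function('C')(v, w) = Add(7, Mul(-1, Add(Mul(0, Pow(2, -1)), Mul(-1, Pow(v, -1))))) = Add(7, Mul(-1, Add(Mul(0, Rational(1, 2)), Mul(-1, Pow(v, -1))))) = Add(7, Mul(-1, Add(0, Mul(-1, Pow(v, -1))))) = Add(7, Mul(-1, Mul(-1, Pow(v, -1)))) = Add(7, Pow(v, -1)))
F = 484 (F = Pow(Add(Add(7, Pow(1, -1)), -30), 2) = Pow(Add(Add(7, 1), -30), 2) = Pow(Add(8, -30), 2) = Pow(-22, 2) = 484)
Add(F, Pow(Add(m, 33), 2)) = Add(484, Pow(Add(8, 33), 2)) = Add(484, Pow(41, 2)) = Add(484, 1681) = 2165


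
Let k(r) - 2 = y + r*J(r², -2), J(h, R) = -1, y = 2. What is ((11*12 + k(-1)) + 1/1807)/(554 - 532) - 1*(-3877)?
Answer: 77186909/19877 ≈ 3883.2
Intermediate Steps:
k(r) = 4 - r (k(r) = 2 + (2 + r*(-1)) = 2 + (2 - r) = 4 - r)
((11*12 + k(-1)) + 1/1807)/(554 - 532) - 1*(-3877) = ((11*12 + (4 - 1*(-1))) + 1/1807)/(554 - 532) - 1*(-3877) = ((132 + (4 + 1)) + 1/1807)/22 + 3877 = ((132 + 5) + 1/1807)*(1/22) + 3877 = (137 + 1/1807)*(1/22) + 3877 = (247560/1807)*(1/22) + 3877 = 123780/19877 + 3877 = 77186909/19877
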